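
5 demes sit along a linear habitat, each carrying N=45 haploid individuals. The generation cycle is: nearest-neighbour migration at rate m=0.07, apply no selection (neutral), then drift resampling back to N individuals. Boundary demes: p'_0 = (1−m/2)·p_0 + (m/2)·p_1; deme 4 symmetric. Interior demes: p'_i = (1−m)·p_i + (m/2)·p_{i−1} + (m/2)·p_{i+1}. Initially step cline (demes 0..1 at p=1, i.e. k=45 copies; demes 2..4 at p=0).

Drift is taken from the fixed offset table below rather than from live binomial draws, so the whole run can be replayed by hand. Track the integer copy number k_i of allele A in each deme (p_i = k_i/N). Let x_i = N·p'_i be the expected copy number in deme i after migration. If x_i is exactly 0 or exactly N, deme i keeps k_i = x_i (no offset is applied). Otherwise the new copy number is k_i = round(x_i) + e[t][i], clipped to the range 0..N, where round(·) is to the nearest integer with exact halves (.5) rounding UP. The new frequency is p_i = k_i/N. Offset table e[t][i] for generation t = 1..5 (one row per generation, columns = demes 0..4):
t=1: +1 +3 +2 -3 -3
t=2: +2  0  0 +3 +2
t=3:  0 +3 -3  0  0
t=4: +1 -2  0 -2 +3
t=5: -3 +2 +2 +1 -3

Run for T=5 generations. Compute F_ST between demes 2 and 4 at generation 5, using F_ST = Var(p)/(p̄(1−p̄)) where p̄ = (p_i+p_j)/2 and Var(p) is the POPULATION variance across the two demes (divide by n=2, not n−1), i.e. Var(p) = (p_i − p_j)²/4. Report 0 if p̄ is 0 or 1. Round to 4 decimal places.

t=0: k=[45 45 0 0 0]
t=1: x=[45.0000 43.4250 1.5750 0.0000 0.0000] k=[45 45 4 0 0]
t=2: x=[45.0000 43.5650 5.2950 0.1400 0.0000] k=[45 44 5 3 0]
t=3: x=[44.9650 42.6700 6.2950 2.9650 0.1050] k=[45 45 3 3 0]
t=4: x=[45.0000 43.5300 4.4700 2.8950 0.1050] k=[45 42 4 1 3]
t=5: x=[44.8950 40.7750 5.2250 1.1750 2.9300] k=[42 43 7 2 0]

0.0843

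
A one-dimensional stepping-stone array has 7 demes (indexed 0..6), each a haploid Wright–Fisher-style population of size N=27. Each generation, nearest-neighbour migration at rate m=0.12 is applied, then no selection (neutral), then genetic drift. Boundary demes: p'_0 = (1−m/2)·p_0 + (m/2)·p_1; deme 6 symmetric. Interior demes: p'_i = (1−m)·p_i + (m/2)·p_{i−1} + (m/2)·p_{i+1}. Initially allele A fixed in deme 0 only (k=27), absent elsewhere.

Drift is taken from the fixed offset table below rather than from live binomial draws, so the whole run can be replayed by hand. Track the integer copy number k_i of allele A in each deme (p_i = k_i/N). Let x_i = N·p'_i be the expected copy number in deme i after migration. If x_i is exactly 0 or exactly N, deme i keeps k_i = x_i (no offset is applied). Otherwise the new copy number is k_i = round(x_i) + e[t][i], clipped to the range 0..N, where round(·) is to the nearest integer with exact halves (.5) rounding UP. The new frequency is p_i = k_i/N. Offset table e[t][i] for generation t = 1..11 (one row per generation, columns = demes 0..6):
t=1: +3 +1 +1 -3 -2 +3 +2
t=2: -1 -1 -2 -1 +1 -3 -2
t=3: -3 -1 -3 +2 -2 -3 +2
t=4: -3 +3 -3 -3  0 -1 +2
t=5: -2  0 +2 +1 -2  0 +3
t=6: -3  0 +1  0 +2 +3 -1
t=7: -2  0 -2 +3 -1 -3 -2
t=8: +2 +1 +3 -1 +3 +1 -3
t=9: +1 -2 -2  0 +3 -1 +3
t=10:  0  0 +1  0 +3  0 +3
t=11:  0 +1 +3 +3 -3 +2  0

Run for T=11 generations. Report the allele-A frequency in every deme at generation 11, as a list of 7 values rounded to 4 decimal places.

[0.4444, 0.2593, 0.2222, 0.1852, 0.1481, 0.0741, 0.0000]

t=0: k=[27 0 0 0 0 0 0]
t=1: x=[25.3800 1.6200 0.0000 0.0000 0.0000 0.0000 0.0000] k=[27 3 0 0 0 0 0]
t=2: x=[25.5600 4.2600 0.1800 0.0000 0.0000 0.0000 0.0000] k=[25 3 0 0 0 0 0]
t=3: x=[23.6800 4.1400 0.1800 0.0000 0.0000 0.0000 0.0000] k=[21 3 0 0 0 0 0]
t=4: x=[19.9200 3.9000 0.1800 0.0000 0.0000 0.0000 0.0000] k=[17 7 0 0 0 0 0]
t=5: x=[16.4000 7.1800 0.4200 0.0000 0.0000 0.0000 0.0000] k=[14 7 2 0 0 0 0]
t=6: x=[13.5800 7.1200 2.1800 0.1200 0.0000 0.0000 0.0000] k=[11 7 3 0 0 0 0]
t=7: x=[10.7600 7.0000 3.0600 0.1800 0.0000 0.0000 0.0000] k=[9 7 1 3 0 0 0]
t=8: x=[8.8800 6.7600 1.4800 2.7000 0.1800 0.0000 0.0000] k=[11 8 4 2 3 0 0]
t=9: x=[10.8200 7.9400 4.1200 2.1800 2.7600 0.1800 0.0000] k=[12 6 2 2 6 0 0]
t=10: x=[11.6400 6.1200 2.2400 2.2400 5.4000 0.3600 0.0000] k=[12 6 3 2 8 0 0]
t=11: x=[11.6400 6.1800 3.1200 2.4200 7.1600 0.4800 0.0000] k=[12 7 6 5 4 2 0]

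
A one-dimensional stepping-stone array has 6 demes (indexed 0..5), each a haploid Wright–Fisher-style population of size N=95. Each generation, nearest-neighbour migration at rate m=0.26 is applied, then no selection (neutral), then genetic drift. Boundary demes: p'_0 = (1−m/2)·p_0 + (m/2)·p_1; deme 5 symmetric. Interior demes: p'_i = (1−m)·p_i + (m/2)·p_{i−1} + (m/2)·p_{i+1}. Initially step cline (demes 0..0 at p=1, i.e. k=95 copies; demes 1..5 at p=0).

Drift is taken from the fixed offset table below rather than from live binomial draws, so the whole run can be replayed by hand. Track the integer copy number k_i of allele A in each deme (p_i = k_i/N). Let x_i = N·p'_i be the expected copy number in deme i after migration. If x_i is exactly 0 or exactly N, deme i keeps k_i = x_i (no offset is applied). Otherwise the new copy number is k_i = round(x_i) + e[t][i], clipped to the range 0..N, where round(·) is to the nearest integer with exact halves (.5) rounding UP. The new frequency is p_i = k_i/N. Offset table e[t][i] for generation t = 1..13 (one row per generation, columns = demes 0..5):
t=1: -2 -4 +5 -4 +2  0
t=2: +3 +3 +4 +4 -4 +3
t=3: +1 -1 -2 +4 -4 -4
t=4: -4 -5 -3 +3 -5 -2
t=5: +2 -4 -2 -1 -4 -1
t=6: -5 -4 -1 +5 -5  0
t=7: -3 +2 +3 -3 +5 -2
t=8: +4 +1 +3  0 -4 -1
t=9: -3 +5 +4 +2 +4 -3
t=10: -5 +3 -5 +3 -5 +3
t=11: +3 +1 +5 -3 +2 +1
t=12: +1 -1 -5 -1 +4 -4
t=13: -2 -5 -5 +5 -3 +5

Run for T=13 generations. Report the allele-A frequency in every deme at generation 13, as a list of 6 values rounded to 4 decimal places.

[0.3263, 0.2421, 0.1263, 0.1474, 0.0526, 0.0632]

t=0: k=[95 0 0 0 0 0]
t=1: x=[82.6500 12.3500 0.0000 0.0000 0.0000 0.0000] k=[81 8 0 0 0 0]
t=2: x=[71.5100 16.4500 1.0400 0.0000 0.0000 0.0000] k=[75 19 5 0 0 0]
t=3: x=[67.7200 24.4600 6.1700 0.6500 0.0000 0.0000] k=[69 23 4 5 0 0]
t=4: x=[63.0200 26.5100 6.6000 4.2200 0.6500 0.0000] k=[59 22 4 7 0 0]
t=5: x=[54.1900 24.4700 6.7300 5.7000 0.9100 0.0000] k=[56 20 5 5 0 0]
t=6: x=[51.3200 22.7300 6.9500 4.3500 0.6500 0.0000] k=[46 19 6 9 0 0]
t=7: x=[42.4900 20.8200 8.0800 7.4400 1.1700 0.0000] k=[39 23 11 4 6 0]
t=8: x=[36.9200 23.5200 11.6500 5.1700 4.9600 0.7800] k=[41 25 15 5 1 0]
t=9: x=[38.9200 25.7800 15.0000 5.7800 1.3900 0.1300] k=[36 31 19 8 5 0]
t=10: x=[35.3500 30.0900 19.1300 9.0400 4.7400 0.6500] k=[30 33 14 12 0 4]
t=11: x=[30.3900 30.1400 16.2100 10.7000 2.0800 3.4800] k=[33 31 21 8 4 4]
t=12: x=[32.7400 29.9600 20.6100 9.1700 4.5200 4.0000] k=[34 29 16 8 9 0]
t=13: x=[33.3500 27.9600 16.6500 9.1700 7.7000 1.1700] k=[31 23 12 14 5 6]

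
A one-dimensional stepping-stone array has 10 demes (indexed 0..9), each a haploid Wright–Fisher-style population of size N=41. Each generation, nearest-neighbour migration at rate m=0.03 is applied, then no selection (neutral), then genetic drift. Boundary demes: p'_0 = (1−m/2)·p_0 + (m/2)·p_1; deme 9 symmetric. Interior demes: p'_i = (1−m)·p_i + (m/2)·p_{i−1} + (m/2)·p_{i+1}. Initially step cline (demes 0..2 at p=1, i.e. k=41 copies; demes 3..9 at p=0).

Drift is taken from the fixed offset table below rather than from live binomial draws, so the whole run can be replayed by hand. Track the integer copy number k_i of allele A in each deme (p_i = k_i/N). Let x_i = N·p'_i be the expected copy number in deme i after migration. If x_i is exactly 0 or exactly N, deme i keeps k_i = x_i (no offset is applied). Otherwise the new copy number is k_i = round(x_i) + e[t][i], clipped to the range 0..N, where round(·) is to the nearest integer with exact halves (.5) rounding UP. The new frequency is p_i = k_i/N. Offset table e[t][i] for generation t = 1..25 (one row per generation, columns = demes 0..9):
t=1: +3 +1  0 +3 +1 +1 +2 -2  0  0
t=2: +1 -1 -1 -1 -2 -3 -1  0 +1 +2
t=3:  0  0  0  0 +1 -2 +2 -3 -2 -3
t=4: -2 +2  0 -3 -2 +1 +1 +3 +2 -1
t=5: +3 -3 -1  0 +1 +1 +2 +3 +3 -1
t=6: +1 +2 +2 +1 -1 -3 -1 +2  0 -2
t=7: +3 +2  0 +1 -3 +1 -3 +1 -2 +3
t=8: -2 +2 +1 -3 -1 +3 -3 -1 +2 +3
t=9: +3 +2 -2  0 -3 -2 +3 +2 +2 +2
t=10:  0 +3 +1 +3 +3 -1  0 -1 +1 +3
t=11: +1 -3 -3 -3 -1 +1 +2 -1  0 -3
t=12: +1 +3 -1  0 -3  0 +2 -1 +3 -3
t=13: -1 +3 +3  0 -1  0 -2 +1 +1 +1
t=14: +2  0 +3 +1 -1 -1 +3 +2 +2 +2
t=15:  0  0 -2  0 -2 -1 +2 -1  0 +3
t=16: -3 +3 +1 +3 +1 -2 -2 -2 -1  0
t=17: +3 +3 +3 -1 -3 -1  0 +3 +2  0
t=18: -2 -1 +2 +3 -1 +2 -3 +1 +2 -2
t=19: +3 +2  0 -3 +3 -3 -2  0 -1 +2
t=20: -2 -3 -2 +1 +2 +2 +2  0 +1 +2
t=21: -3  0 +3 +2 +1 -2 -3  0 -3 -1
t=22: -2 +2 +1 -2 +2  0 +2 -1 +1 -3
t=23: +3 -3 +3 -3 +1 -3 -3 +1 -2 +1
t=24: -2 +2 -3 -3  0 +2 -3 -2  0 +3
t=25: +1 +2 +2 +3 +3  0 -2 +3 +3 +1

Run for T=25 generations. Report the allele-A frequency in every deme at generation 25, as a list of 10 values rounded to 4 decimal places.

t=0: k=[41 41 41 0 0 0 0 0 0 0]
t=1: x=[41.0000 41.0000 40.3850 0.6150 0.0000 0.0000 0.0000 0.0000 0.0000 0.0000] k=[41 41 40 4 0 0 0 0 0 0]
t=2: x=[41.0000 40.9850 39.4750 4.4800 0.0600 0.0000 0.0000 0.0000 0.0000 0.0000] k=[41 40 38 3 0 0 0 0 0 0]
t=3: x=[40.9850 39.9850 37.5050 3.4800 0.0450 0.0000 0.0000 0.0000 0.0000 0.0000] k=[41 40 38 3 1 0 0 0 0 0]
t=4: x=[40.9850 39.9850 37.5050 3.4950 1.0150 0.0150 0.0000 0.0000 0.0000 0.0000] k=[39 41 38 0 0 1 0 0 0 0]
t=5: x=[39.0300 40.9250 37.4750 0.5700 0.0150 0.9700 0.0150 0.0000 0.0000 0.0000] k=[41 38 36 1 1 2 2 0 0 0]
t=6: x=[40.9550 38.0150 35.5050 1.5250 1.0150 1.9850 1.9700 0.0300 0.0000 0.0000] k=[41 40 38 3 0 0 1 2 0 0]
t=7: x=[40.9850 39.9850 37.5050 3.4800 0.0450 0.0150 1.0000 1.9550 0.0300 0.0000] k=[41 41 38 4 0 1 0 3 0 0]
t=8: x=[41.0000 40.9550 37.5350 4.4500 0.0750 0.9700 0.0600 2.9100 0.0450 0.0000] k=[41 41 39 1 0 4 0 2 2 0]
t=9: x=[41.0000 40.9700 38.4600 1.5550 0.0750 3.8800 0.0900 1.9700 1.9700 0.0300] k=[41 41 36 2 0 2 3 4 4 2]
t=10: x=[41.0000 40.9250 35.5650 2.4800 0.0600 1.9850 3.0000 3.9850 3.9700 2.0300] k=[41 41 37 5 3 1 3 3 5 5]
t=11: x=[41.0000 40.9400 36.5800 5.4500 3.0000 1.0600 2.9700 3.0300 4.9700 5.0000] k=[41 38 34 2 2 2 5 2 5 2]
t=12: x=[40.9550 37.9850 33.5800 2.4800 2.0000 2.0450 4.9100 2.0900 4.9100 2.0450] k=[41 41 33 2 0 2 7 1 8 0]
t=13: x=[41.0000 40.8800 32.6550 2.4350 0.0600 2.0450 6.8350 1.1950 7.7750 0.1200] k=[41 41 36 2 0 2 5 2 9 1]
t=14: x=[41.0000 40.9250 35.5650 2.4800 0.0600 2.0150 4.9100 2.1500 8.7750 1.1200] k=[41 41 39 3 0 1 8 4 11 3]
t=15: x=[41.0000 40.9700 38.4900 3.4950 0.0600 1.0900 7.8350 4.1650 10.7750 3.1200] k=[41 41 36 3 0 0 10 3 11 6]
t=16: x=[41.0000 40.9250 35.5800 3.4500 0.0450 0.1500 9.7450 3.2250 10.8050 6.0750] k=[41 41 37 6 1 0 8 1 10 6]
t=17: x=[41.0000 40.9400 36.5950 6.3900 1.0600 0.1350 7.7750 1.2400 9.8050 6.0600] k=[41 41 40 5 0 0 8 4 12 6]
t=18: x=[41.0000 40.9850 39.4900 5.4500 0.0750 0.1200 7.8200 4.1800 11.7900 6.0900] k=[41 40 41 8 0 2 5 5 14 4]
t=19: x=[40.9850 40.0300 40.4900 8.3750 0.1500 2.0150 4.9550 5.1350 13.7150 4.1500] k=[41 41 40 5 3 0 3 5 13 6]
t=20: x=[41.0000 40.9850 39.4900 5.4950 2.9850 0.0900 2.9850 5.0900 12.7750 6.1050] k=[41 38 37 6 5 2 5 5 14 8]
t=21: x=[40.9550 38.0300 36.5500 6.4500 4.9700 2.0900 4.9550 5.1350 13.7750 8.0900] k=[38 38 40 8 6 0 2 5 11 7]
t=22: x=[38.0000 38.0300 39.4900 8.4500 5.9400 0.1200 2.0150 5.0450 10.8500 7.0600] k=[36 40 40 6 8 0 4 4 12 4]
t=23: x=[36.0600 39.9400 39.4900 6.5400 7.8500 0.1800 3.9400 4.1200 11.7600 4.1200] k=[39 37 41 4 9 0 1 5 10 5]
t=24: x=[38.9700 37.0900 40.3850 4.6300 8.7900 0.1500 1.0450 5.0150 9.8500 5.0750] k=[37 39 37 2 9 2 0 3 10 8]
t=25: x=[37.0300 38.9400 36.5050 2.6300 8.7900 2.0750 0.0750 3.0600 9.8650 8.0300] k=[38 41 39 6 12 2 0 6 13 9]

[0.9268, 1.0000, 0.9512, 0.1463, 0.2927, 0.0488, 0.0000, 0.1463, 0.3171, 0.2195]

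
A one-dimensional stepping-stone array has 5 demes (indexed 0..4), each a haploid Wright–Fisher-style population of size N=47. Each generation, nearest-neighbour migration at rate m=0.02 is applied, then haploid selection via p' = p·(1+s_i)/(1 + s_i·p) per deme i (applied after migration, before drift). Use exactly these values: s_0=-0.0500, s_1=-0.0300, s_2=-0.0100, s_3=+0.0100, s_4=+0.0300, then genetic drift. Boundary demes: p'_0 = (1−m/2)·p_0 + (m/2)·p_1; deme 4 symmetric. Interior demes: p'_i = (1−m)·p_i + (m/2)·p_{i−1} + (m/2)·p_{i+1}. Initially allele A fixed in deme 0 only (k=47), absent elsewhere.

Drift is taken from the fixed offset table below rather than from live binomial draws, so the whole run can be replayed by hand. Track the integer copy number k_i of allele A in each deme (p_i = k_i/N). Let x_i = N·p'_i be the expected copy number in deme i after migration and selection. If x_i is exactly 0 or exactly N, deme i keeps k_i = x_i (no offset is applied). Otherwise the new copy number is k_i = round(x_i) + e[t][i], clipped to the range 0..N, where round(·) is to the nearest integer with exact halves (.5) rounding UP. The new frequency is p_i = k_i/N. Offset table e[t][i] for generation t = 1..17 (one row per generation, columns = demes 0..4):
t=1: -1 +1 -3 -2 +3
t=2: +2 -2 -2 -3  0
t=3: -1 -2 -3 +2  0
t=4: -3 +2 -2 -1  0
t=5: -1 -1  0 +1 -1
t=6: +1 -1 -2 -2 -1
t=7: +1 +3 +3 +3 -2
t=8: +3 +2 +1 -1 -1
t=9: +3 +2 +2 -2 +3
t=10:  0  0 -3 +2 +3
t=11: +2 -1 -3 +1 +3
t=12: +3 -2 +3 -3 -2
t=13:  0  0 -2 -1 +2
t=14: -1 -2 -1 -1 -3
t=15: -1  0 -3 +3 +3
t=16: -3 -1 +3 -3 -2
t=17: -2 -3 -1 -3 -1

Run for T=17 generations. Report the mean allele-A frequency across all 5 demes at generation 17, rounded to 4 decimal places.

0.1617

t=0: k=[47 0 0 0 0]
t=1: x=[46.5055 0.4560 0.0000 0.0000 0.0000] k=[46 1 0 0 0]
t=2: x=[45.4762 1.3981 0.0099 0.0000 0.0000] k=[47 0 0 0 0]
t=3: x=[46.5055 0.4560 0.0000 0.0000 0.0000] k=[46 0 0 0 0]
t=4: x=[45.4657 0.4463 0.0000 0.0000 0.0000] k=[42 2 0 0 0]
t=5: x=[41.3500 2.3121 0.0198 0.0000 0.0000] k=[40 1 0 0 0]
t=6: x=[39.2849 1.3398 0.0099 0.0000 0.0000] k=[40 0 0 0 0]
t=7: x=[39.2745 0.3881 0.0000 0.0000 0.0000] k=[40 3 0 0 0]
t=8: x=[39.3056 3.2467 0.0297 0.0000 0.0000] k=[42 5 1 0 0]
t=9: x=[41.3812 5.1877 1.0199 0.0101 0.0000] k=[44 7 3 0 0]
t=10: x=[43.4660 7.1435 2.9818 0.0303 0.0000] k=[43 7 0 2 0]
t=11: x=[42.4328 7.1044 0.0891 1.9788 0.0206] k=[44 6 0 3 3]
t=12: x=[43.4555 6.1552 0.0891 2.9978 3.0841] k=[46 4 3 0 1]
t=13: x=[45.5076 4.2898 2.9521 0.0404 1.0191] k=[46 4 1 0 3]
t=14: x=[45.5076 4.2703 1.0100 0.0404 3.0533] k=[45 2 0 0 0]
t=15: x=[44.4490 2.3413 0.0198 0.0000 0.0000] k=[43 2 0 0 0]
t=16: x=[42.3807 2.3218 0.0198 0.0000 0.0000] k=[39 1 3 0 0]
t=17: x=[38.2610 1.3592 2.9223 0.0303 0.0000] k=[36 0 2 0 0]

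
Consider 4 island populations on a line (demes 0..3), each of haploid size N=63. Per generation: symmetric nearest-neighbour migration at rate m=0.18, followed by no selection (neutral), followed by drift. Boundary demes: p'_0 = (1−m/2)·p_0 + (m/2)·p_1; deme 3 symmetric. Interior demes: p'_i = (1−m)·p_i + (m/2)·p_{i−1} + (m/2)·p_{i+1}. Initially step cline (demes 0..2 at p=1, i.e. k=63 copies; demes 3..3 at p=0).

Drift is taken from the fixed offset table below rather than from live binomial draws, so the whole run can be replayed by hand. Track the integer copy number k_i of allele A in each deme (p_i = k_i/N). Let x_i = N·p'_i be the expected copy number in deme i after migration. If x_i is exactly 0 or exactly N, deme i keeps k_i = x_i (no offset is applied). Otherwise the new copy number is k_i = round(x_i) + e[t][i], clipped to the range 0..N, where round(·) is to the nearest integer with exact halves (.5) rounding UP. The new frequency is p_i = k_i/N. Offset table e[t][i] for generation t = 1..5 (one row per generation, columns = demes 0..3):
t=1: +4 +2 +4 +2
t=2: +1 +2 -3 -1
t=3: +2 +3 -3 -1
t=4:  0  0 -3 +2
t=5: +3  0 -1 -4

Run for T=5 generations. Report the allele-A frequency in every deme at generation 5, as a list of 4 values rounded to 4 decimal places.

t=0: k=[63 63 63 0]
t=1: x=[63.0000 63.0000 57.3300 5.6700] k=[63 63 61 8]
t=2: x=[63.0000 62.8200 56.4100 12.7700] k=[63 63 53 12]
t=3: x=[63.0000 62.1000 50.2100 15.6900] k=[63 63 47 15]
t=4: x=[63.0000 61.5600 45.5600 17.8800] k=[63 62 43 20]
t=5: x=[62.9100 60.3800 42.6400 22.0700] k=[63 60 42 18]

[1.0000, 0.9524, 0.6667, 0.2857]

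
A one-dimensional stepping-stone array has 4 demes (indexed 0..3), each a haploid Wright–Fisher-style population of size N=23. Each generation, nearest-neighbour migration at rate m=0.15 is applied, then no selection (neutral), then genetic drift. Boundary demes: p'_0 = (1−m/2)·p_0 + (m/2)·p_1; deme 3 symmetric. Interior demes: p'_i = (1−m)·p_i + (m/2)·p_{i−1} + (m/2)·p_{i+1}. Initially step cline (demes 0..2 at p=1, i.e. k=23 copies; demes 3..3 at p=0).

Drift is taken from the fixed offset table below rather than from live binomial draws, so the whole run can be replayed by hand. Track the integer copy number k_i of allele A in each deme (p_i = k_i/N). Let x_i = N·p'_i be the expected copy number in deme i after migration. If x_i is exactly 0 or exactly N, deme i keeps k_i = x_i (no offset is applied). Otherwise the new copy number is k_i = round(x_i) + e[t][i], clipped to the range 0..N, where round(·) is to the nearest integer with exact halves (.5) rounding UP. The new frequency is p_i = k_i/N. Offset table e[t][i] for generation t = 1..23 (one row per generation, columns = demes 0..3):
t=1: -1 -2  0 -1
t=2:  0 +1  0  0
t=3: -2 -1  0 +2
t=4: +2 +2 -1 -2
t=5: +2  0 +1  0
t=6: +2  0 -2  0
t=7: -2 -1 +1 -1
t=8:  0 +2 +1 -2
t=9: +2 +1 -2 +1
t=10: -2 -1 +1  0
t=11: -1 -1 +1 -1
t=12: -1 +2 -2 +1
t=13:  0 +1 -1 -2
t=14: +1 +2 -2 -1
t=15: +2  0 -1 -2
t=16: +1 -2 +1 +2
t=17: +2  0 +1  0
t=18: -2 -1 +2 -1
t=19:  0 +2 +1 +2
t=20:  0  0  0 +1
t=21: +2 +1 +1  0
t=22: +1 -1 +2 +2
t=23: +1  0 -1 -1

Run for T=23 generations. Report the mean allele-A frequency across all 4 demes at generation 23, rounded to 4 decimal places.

t=0: k=[23 23 23 0]
t=1: x=[23.0000 23.0000 21.2750 1.7250] k=[23 23 21 1]
t=2: x=[23.0000 22.8500 19.6500 2.5000] k=[23 23 20 3]
t=3: x=[23.0000 22.7750 18.9500 4.2750] k=[23 22 19 6]
t=4: x=[22.9250 21.8500 18.2500 6.9750] k=[23 23 17 5]
t=5: x=[23.0000 22.5500 16.5500 5.9000] k=[23 23 18 6]
t=6: x=[23.0000 22.6250 17.4750 6.9000] k=[23 23 15 7]
t=7: x=[23.0000 22.4000 15.0000 7.6000] k=[23 21 16 7]
t=8: x=[22.8500 20.7750 15.7000 7.6750] k=[23 23 17 6]
t=9: x=[23.0000 22.5500 16.6250 6.8250] k=[23 23 15 8]
t=10: x=[23.0000 22.4000 15.0750 8.5250] k=[23 21 16 9]
t=11: x=[22.8500 20.7750 15.8500 9.5250] k=[22 20 17 9]
t=12: x=[21.8500 19.9250 16.6250 9.6000] k=[21 22 15 11]
t=13: x=[21.0750 21.4000 15.2250 11.3000] k=[21 22 14 9]
t=14: x=[21.0750 21.3250 14.2250 9.3750] k=[22 23 12 8]
t=15: x=[22.0750 22.1000 12.5250 8.3000] k=[23 22 12 6]
t=16: x=[22.9250 21.3250 12.3000 6.4500] k=[23 19 13 8]
t=17: x=[22.7000 18.8500 13.0750 8.3750] k=[23 19 14 8]
t=18: x=[22.7000 18.9250 13.9250 8.4500] k=[21 18 16 7]
t=19: x=[20.7750 18.0750 15.4750 7.6750] k=[21 20 16 10]
t=20: x=[20.9250 19.7750 15.8500 10.4500] k=[21 20 16 11]
t=21: x=[20.9250 19.7750 15.9250 11.3750] k=[23 21 17 11]
t=22: x=[22.8500 20.8500 16.8500 11.4500] k=[23 20 19 13]
t=23: x=[22.7750 20.1500 18.6250 13.4500] k=[23 20 18 12]

0.7935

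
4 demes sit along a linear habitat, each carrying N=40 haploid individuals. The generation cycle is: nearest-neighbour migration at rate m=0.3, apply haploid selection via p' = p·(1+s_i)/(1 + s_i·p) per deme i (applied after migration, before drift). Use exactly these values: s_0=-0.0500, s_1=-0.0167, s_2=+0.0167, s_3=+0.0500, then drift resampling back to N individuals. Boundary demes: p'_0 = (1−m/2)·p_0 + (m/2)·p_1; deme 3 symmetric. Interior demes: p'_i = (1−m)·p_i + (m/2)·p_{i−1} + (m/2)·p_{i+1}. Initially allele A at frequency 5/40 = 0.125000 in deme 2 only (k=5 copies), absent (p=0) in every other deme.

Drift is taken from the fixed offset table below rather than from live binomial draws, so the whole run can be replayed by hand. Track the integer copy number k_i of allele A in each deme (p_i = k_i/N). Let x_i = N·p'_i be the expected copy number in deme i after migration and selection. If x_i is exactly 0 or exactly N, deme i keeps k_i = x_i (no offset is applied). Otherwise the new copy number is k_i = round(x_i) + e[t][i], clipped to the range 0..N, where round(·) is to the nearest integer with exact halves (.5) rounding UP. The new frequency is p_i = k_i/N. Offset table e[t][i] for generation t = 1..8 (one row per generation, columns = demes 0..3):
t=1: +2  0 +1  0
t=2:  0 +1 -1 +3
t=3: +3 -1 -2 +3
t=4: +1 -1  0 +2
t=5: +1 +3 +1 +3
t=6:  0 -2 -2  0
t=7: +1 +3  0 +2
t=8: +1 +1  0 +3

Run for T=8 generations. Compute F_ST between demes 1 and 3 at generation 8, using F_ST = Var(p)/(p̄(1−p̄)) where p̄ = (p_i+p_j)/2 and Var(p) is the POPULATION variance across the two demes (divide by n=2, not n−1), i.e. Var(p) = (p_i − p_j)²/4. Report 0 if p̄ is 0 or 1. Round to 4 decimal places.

0.0423

t=0: k=[0 0 5 0]
t=1: x=[0.0000 0.7377 3.5533 0.7868] k=[0 1 5 1]
t=2: x=[0.1425 1.4266 3.8573 1.6766] k=[0 2 3 5]
t=3: x=[0.2851 1.8205 3.1984 4.9062] k=[3 1 1 8]
t=4: x=[2.5737 1.2790 2.0825 7.2346] k=[4 0 2 9]
t=5: x=[3.2438 0.8853 2.7927 8.2654] k=[4 4 4 11]
t=6: x=[3.8191 3.9398 5.1235 10.3192] k=[4 2 3 10]
t=7: x=[3.5313 2.4116 3.9587 9.2935] k=[5 5 4 11]
t=8: x=[4.7799 4.7787 5.2754 10.3192] k=[6 6 5 13]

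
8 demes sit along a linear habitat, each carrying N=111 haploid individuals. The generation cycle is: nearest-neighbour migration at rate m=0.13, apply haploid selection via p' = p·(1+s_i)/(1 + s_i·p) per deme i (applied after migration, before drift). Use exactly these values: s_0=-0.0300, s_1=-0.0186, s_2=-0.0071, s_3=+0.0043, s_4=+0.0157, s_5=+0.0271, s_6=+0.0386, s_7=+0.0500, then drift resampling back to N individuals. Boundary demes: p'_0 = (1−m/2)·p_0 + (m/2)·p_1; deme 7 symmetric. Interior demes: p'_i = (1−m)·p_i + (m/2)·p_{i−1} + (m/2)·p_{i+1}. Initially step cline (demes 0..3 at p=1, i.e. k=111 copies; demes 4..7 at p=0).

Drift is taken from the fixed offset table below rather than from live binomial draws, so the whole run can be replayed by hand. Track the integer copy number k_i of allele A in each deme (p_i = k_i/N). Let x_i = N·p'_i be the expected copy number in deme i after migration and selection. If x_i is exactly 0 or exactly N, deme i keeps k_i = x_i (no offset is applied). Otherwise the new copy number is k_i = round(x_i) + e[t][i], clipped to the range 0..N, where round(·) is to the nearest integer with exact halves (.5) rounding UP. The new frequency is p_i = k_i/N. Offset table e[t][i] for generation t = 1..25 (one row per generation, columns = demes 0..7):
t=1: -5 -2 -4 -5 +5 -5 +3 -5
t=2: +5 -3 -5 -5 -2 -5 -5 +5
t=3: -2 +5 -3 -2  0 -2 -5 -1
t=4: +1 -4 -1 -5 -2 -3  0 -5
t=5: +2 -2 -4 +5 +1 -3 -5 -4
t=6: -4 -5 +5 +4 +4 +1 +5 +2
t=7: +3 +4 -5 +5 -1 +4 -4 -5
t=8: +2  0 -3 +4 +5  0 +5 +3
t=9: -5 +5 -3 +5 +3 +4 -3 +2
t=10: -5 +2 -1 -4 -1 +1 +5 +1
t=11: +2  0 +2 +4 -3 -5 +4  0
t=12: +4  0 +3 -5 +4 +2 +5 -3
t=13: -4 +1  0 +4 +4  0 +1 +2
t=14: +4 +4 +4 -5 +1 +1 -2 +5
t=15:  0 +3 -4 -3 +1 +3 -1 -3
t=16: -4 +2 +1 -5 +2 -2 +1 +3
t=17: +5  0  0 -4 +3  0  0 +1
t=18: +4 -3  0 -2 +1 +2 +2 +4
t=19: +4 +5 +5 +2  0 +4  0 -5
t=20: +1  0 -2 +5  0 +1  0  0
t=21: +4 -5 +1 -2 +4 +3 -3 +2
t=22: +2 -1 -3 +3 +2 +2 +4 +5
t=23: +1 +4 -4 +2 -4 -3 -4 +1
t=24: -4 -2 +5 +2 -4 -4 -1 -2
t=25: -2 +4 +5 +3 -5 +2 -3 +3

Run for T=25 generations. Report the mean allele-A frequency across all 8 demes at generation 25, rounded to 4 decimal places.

t=0: k=[111 111 111 111 0 0 0 0]
t=1: x=[111.0000 111.0000 111.0000 103.8139 7.3208 0.0000 0.0000 0.0000] k=[111 111 111 99 12 0 0 0]
t=2: x=[111.0000 111.0000 110.2145 94.1863 17.0991 0.8010 0.0000 0.0000] k=[111 111 105 89 15 0 0 0]
t=3: x=[111.0000 110.6026 104.3053 85.3148 19.0799 1.0012 0.0000 0.0000] k=[111 111 101 83 19 0 0 0]
t=4: x=[111.0000 110.3378 100.4119 80.1058 22.2004 1.2681 0.0000 0.0000] k=[111 106 99 75 20 0 0 0]
t=5: x=[110.6650 105.7773 97.8124 73.0922 22.5537 1.3348 0.0000 0.0000] k=[111 104 94 78 24 0 0 0]
t=6: x=[110.5310 103.6776 93.5052 75.6335 26.2610 1.6017 0.0000 0.0000] k=[107 99 99 80 30 3 0 0]
t=7: x=[106.3461 99.3253 97.6817 78.0844 31.8476 4.6784 0.2025 0.0000] k=[109 103 93 83 31 9 0 0]
t=8: x=[108.5377 102.5953 92.8923 80.3653 33.3121 10.0876 0.6075 0.0000] k=[111 103 90 84 38 10 6 0]
t=9: x=[110.4640 102.5293 90.3354 81.4930 39.5658 11.8399 6.0842 0.4094] k=[105 108 87 86 43 16 3 2]
t=10: x=[105.0251 106.3572 88.1711 83.3592 44.4545 17.2969 3.9208 2.1662] k=[100 108 87 79 43 18 9 3]
t=11: x=[100.2273 106.0266 87.7142 77.2808 44.1285 19.4655 9.5195 3.5541] k=[102 106 90 81 41 14 14 4]
t=12: x=[102.0116 104.5875 90.3354 79.0827 42.2519 16.1200 13.8012 4.8723] k=[106 105 93 74 46 18 19 2]
t=13: x=[105.7857 104.1656 92.4351 73.5216 46.4202 20.3252 18.4041 3.2557] k=[102 105 92 78 50 20 19 5]
t=14: x=[101.9449 103.8352 91.8222 77.1910 50.2982 22.3586 18.7375 6.1890] k=[106 108 96 72 51 23 17 11]
t=15: x=[105.9862 107.0186 95.1233 72.3032 50.9741 24.9433 17.5524 11.8985] k=[106 110 91 69 52 28 17 9]
t=16: x=[106.1198 108.4588 90.6870 69.4366 51.9753 29.4195 17.7526 9.9533] k=[102 110 92 64 54 27 19 13]
t=17: x=[102.2783 108.2603 91.2345 65.2854 53.3265 28.8016 19.7371 13.9752] k=[107 108 91 61 56 29 20 15]
t=18: x=[106.9477 106.7540 90.0341 62.7421 55.0022 30.7610 20.8948 15.9809] k=[111 104 90 61 56 33 23 20]
t=19: x=[110.5310 103.4134 88.8991 62.6771 55.2623 34.4773 24.1633 21.0136] k=[111 108 94 65 55 38 24 16]
t=20: x=[110.7990 107.2170 92.9174 66.3496 54.9772 38.8676 25.1184 17.2179] k=[111 107 91 71 55 40 25 17]
t=21: x=[110.7320 106.1334 90.6217 71.3694 55.4973 40.6867 26.2056 18.2520] k=[111 101 92 69 59 44 23 20]
t=22: x=[110.3300 100.8939 90.9733 69.9561 59.1057 44.3200 24.8937 21.0136] k=[111 100 88 73 61 46 29 26]
t=23: x=[110.2630 99.7466 87.6740 73.3019 61.2330 46.5913 30.7447 27.1840] k=[111 104 84 75 57 44 27 28]
t=24: x=[110.5310 103.0170 84.5718 74.5202 57.7567 44.4507 28.9735 28.9672] k=[107 101 90 77 54 40 28 27]
t=25: x=[106.4798 100.4978 89.7478 76.4522 55.0172 40.8176 29.5285 28.0760] k=[104 104 95 79 50 43 27 31]

0.6002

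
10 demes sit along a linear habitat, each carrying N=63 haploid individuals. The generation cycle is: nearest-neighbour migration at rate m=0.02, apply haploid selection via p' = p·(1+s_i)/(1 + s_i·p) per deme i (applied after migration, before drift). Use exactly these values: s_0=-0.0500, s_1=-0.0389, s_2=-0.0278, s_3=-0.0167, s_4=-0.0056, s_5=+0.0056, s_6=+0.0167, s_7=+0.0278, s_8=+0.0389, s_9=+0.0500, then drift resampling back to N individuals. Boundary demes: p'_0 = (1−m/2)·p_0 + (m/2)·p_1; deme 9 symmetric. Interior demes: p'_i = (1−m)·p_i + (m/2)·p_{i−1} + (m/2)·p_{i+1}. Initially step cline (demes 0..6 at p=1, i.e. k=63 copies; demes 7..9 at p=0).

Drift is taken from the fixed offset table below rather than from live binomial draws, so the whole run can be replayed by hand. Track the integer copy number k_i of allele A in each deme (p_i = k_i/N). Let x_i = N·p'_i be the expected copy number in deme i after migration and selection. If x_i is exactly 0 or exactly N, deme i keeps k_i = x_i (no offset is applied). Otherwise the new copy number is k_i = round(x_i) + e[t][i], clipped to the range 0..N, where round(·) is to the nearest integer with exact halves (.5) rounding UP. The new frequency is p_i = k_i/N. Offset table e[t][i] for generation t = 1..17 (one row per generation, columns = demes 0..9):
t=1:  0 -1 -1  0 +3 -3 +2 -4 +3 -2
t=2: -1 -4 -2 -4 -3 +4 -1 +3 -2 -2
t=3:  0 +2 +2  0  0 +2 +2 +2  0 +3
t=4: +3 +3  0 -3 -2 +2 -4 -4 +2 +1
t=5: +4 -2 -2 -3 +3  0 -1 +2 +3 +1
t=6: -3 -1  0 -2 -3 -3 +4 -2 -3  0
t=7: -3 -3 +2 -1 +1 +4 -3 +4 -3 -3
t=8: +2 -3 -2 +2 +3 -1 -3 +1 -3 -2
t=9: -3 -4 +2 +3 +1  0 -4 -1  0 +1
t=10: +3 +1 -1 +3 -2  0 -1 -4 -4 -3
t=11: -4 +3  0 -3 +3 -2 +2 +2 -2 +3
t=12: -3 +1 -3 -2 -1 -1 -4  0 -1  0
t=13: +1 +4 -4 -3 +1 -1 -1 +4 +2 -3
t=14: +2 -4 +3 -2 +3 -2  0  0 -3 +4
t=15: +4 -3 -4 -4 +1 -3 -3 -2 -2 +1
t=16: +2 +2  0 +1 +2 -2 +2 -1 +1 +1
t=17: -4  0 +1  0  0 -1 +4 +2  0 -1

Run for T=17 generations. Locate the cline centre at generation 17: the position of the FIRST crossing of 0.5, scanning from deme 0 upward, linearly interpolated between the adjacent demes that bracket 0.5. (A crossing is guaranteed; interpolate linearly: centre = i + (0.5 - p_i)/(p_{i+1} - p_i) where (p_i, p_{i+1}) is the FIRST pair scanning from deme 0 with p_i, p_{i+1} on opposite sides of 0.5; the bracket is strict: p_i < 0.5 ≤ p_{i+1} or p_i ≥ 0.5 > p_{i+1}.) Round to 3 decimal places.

6.547

t=0: k=[63 63 63 63 63 63 63 0 0 0]
t=1: x=[63.0000 63.0000 63.0000 63.0000 63.0000 63.0000 62.3802 0.6473 0.0000 0.0000] k=[63 63 63 63 63 63 63 0 0 0]
t=2: x=[63.0000 63.0000 63.0000 63.0000 63.0000 63.0000 62.3802 0.6473 0.0000 0.0000] k=[63 63 63 63 63 63 61 4 0 0]
t=3: x=[63.0000 63.0000 63.0000 63.0000 63.0000 62.9801 60.4902 4.6466 0.0416 0.0000] k=[63 63 63 63 63 63 62 7 0 0]
t=4: x=[63.0000 63.0000 63.0000 63.0000 63.0000 62.9901 61.4847 7.6627 0.0727 0.0000] k=[63 63 63 63 63 63 57 4 2 0]
t=5: x=[63.0000 63.0000 63.0000 63.0000 63.0000 62.9403 56.6255 4.6262 2.0752 0.0210] k=[63 63 63 63 63 63 56 7 5 1]
t=6: x=[63.0000 63.0000 63.0000 63.0000 63.0000 62.9304 55.6877 7.6524 5.1579 1.0911] k=[63 63 63 63 63 60 60 6 2 1]
t=7: x=[63.0000 63.0000 63.0000 63.0000 62.9698 60.0458 59.5149 6.6616 2.1063 1.0597] k=[63 63 63 63 63 63 57 11 0 0]
t=8: x=[63.0000 63.0000 63.0000 63.0000 63.0000 62.9403 56.6946 11.6074 0.1143 0.0000] k=[63 63 63 63 63 62 54 13 0 0]
t=9: x=[63.0000 63.0000 63.0000 63.0000 62.9899 61.9359 53.8009 13.5697 0.1350 0.0000] k=[63 63 63 63 63 62 50 13 0 0]
t=10: x=[63.0000 63.0000 63.0000 63.0000 62.9899 61.8961 49.9225 13.5290 0.1350 0.0000] k=[63 63 63 63 61 62 49 10 0 0]
t=11: x=[63.0000 63.0000 63.0000 62.9797 61.0193 61.8662 48.9219 10.5283 0.1039 0.0000] k=[63 63 63 60 63 60 51 13 0 0]
t=12: x=[63.0000 63.0000 62.9691 60.0124 62.9397 59.9562 50.8730 13.5392 0.1350 0.0000] k=[63 63 60 58 62 59 47 14 0 0]
t=13: x=[63.0000 62.9688 59.9287 57.9828 61.9241 58.9313 46.9886 14.4937 0.1454 0.0000] k=[63 63 56 55 63 58 46 18 2 0]
t=14: x=[63.0000 62.9272 55.8840 54.9728 62.8693 57.9560 46.0460 18.4760 2.2203 0.0210] k=[63 59 59 53 63 56 46 18 0 4]
t=15: x=[62.9579 58.8902 58.8316 53.0194 62.8290 56.0048 46.0262 18.4558 0.2285 4.1450] k=[63 56 55 49 63 53 43 16 0 5]
t=16: x=[62.9263 55.8112 54.7500 49.0176 62.7587 53.0469 43.0564 16.4410 0.2181 5.1772] k=[63 58 55 50 63 51 45 15 1 6]
t=17: x=[62.9474 57.8350 54.7806 50.0072 62.7486 51.1139 44.9739 15.4779 1.2354 6.2181] k=[59 58 56 50 63 50 49 17 1 5]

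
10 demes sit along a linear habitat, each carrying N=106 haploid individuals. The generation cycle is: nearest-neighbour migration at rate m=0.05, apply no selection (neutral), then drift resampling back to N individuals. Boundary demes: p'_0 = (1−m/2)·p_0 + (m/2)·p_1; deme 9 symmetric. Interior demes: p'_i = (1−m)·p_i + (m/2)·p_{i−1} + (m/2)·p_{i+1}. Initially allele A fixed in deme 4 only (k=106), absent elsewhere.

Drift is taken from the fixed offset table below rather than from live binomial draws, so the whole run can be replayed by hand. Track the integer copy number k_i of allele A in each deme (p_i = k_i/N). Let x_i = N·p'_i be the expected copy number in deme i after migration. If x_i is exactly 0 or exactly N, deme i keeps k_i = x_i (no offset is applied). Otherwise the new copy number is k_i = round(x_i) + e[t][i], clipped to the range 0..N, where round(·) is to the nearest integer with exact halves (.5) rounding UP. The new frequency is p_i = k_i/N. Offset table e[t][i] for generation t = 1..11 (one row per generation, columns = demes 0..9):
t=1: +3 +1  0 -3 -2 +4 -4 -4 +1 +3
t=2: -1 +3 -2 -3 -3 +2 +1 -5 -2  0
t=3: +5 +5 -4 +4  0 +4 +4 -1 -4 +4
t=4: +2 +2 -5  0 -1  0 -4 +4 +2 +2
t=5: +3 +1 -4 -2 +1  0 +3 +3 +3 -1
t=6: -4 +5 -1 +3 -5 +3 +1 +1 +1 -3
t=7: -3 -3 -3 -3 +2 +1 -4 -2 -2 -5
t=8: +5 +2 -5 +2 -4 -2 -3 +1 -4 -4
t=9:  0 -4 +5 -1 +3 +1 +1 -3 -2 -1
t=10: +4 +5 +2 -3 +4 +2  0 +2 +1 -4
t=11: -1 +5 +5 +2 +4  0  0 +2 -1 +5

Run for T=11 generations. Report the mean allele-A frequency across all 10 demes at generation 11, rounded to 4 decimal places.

t=0: k=[0 0 0 0 106 0 0 0 0 0]
t=1: x=[0.0000 0.0000 0.0000 2.6500 100.7000 2.6500 0.0000 0.0000 0.0000 0.0000] k=[0 0 0 0 99 7 0 0 0 0]
t=2: x=[0.0000 0.0000 0.0000 2.4750 94.2250 9.1250 0.1750 0.0000 0.0000 0.0000] k=[0 0 0 0 91 11 1 0 0 0]
t=3: x=[0.0000 0.0000 0.0000 2.2750 86.7250 12.7500 1.2250 0.0250 0.0000 0.0000] k=[0 0 0 6 87 17 5 0 0 0]
t=4: x=[0.0000 0.0000 0.1500 7.8750 83.2250 18.4500 5.1750 0.1250 0.0000 0.0000] k=[0 0 0 8 82 18 1 4 0 0]
t=5: x=[0.0000 0.0000 0.2000 9.6500 78.5500 19.1750 1.5000 3.8250 0.1000 0.0000] k=[0 0 0 8 80 19 5 7 3 0]
t=6: x=[0.0000 0.0000 0.2000 9.6000 76.6750 20.1750 5.4000 6.8500 3.0250 0.0750] k=[0 0 0 13 72 23 6 8 4 0]
t=7: x=[0.0000 0.0000 0.3250 14.1500 69.3000 23.8000 6.4750 7.8500 4.0000 0.1000] k=[0 0 0 11 71 25 2 6 2 0]
t=8: x=[0.0000 0.0000 0.2750 12.2250 68.3500 25.5750 2.6750 5.8000 2.0500 0.0500] k=[0 0 0 14 64 24 0 7 0 0]
t=9: x=[0.0000 0.0000 0.3500 14.9000 61.7500 24.4000 0.7750 6.6500 0.1750 0.0000] k=[0 0 5 14 65 25 2 4 0 0]
t=10: x=[0.0000 0.1250 5.1000 15.0500 62.7250 25.4250 2.6250 3.8500 0.1000 0.0000] k=[0 5 7 12 67 27 3 6 1 0]
t=11: x=[0.1250 4.9250 7.0750 13.2500 64.6250 27.4000 3.6750 5.8000 1.1000 0.0250] k=[0 10 12 15 69 27 4 8 0 5]

0.1415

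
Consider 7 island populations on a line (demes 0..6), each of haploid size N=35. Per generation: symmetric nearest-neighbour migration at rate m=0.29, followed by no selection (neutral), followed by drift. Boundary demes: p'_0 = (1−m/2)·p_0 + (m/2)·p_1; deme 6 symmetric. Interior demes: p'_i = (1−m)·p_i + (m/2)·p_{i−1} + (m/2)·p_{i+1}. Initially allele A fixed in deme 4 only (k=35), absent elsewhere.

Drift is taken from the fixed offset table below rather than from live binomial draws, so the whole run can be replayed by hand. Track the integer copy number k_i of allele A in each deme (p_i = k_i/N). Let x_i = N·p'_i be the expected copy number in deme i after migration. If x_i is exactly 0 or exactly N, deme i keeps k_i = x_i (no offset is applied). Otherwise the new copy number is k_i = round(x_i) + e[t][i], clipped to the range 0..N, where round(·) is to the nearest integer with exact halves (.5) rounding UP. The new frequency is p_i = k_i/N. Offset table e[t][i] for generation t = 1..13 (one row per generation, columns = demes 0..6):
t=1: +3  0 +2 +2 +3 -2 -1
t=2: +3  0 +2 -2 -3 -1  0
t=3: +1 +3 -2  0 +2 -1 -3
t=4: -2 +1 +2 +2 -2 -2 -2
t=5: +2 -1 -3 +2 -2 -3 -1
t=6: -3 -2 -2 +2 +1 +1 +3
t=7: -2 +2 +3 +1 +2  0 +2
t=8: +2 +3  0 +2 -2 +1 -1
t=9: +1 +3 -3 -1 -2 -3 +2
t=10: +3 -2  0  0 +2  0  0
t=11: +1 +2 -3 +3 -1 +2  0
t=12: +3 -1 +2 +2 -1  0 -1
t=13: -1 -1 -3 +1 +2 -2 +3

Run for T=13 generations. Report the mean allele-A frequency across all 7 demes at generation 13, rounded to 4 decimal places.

t=0: k=[0 0 0 0 35 0 0]
t=1: x=[0.0000 0.0000 0.0000 5.0750 24.8500 5.0750 0.0000] k=[0 0 0 7 28 3 0]
t=2: x=[0.0000 0.0000 1.0150 9.0300 21.3300 6.1900 0.4350] k=[0 0 3 7 18 5 0]
t=3: x=[0.0000 0.4350 3.1450 8.0150 14.5200 6.1600 0.7250] k=[0 3 1 8 17 5 0]
t=4: x=[0.4350 2.2750 2.3050 8.2900 13.9550 6.0150 0.7250] k=[0 3 4 10 12 4 0]
t=5: x=[0.4350 2.7100 4.7250 9.4200 10.5500 4.5800 0.5800] k=[2 2 2 11 9 2 0]
t=6: x=[2.0000 2.0000 3.3050 9.4050 8.2750 2.7250 0.2900] k=[0 0 1 11 9 4 3]
t=7: x=[0.0000 0.1450 2.3050 9.2600 8.5650 4.5800 3.1450] k=[0 2 5 10 11 5 5]
t=8: x=[0.2900 2.1450 5.2900 9.4200 9.9850 5.8700 5.0000] k=[2 5 5 11 8 7 4]
t=9: x=[2.4350 4.5650 5.8700 9.6950 8.2900 6.7100 4.4350] k=[3 8 3 9 6 4 6]
t=10: x=[3.7250 6.5500 4.5950 7.6950 6.1450 4.5800 5.7100] k=[7 5 5 8 8 5 6]
t=11: x=[6.7100 5.2900 5.4350 7.5650 7.5650 5.5800 5.8550] k=[8 7 2 11 7 8 6]
t=12: x=[7.8550 6.4200 4.0300 9.1150 7.7250 7.5650 6.2900] k=[11 5 6 11 7 8 5]
t=13: x=[10.1300 6.0150 6.5800 9.6950 7.7250 7.4200 5.4350] k=[9 5 4 11 10 5 8]

0.2122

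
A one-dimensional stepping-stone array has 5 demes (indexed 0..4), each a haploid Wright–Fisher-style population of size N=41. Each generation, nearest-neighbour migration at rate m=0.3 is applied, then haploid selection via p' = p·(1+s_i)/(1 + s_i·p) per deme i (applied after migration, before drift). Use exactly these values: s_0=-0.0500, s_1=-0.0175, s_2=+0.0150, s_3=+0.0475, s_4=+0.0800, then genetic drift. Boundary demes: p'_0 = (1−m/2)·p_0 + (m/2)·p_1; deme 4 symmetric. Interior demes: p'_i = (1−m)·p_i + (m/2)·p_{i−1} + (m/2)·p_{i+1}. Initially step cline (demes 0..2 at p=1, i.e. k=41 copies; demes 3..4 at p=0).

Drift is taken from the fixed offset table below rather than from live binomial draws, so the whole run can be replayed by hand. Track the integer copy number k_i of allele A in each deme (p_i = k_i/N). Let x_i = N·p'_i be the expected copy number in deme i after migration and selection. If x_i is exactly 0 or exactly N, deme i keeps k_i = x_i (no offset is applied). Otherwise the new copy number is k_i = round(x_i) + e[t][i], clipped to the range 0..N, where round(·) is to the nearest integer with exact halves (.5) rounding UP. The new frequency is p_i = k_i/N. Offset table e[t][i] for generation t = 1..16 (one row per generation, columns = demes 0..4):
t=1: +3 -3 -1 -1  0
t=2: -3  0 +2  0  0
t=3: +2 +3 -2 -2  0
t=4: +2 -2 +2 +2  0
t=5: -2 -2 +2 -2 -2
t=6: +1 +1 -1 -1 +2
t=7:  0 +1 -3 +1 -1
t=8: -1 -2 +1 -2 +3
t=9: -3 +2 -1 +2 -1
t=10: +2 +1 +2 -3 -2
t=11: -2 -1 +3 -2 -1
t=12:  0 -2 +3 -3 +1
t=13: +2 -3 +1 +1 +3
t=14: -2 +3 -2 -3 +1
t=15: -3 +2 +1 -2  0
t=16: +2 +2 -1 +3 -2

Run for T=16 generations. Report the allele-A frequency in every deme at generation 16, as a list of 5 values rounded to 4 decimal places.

[0.6585, 0.7317, 0.6098, 0.5610, 0.4390]

t=0: k=[41 41 41 0 0]
t=1: x=[41.0000 41.0000 34.9274 6.3965 0.0000] k=[41 41 34 5 0]
t=2: x=[41.0000 39.9318 30.8144 8.9196 0.8088] k=[41 40 33 9 1]
t=3: x=[40.8421 39.0678 30.5662 11.7858 2.3658] k=[41 41 29 10 2]
t=4: x=[41.0000 39.1694 28.0821 12.0409 3.4346] k=[41 37 30 14 3]
t=5: x=[40.3689 36.4795 28.7781 15.1910 4.9768] k=[38 34 31 13 3]
t=6: x=[37.2280 34.0487 28.8775 14.6338 4.8177] k=[38 35 28 14 7]
t=7: x=[37.3844 34.3016 27.0872 15.4947 8.5596] k=[37 35 24 16 8]
t=8: x=[36.4985 33.5429 24.5967 16.4550 9.7608] k=[35 32 26 14 13]
t=9: x=[34.2663 31.4210 25.2447 16.1014 13.8467] k=[31 33 24 18 13]
t=10: x=[30.9151 31.2191 24.5967 18.6206 14.4620] k=[33 32 27 16 12]
t=11: x=[32.5099 31.2696 26.2409 17.5139 13.2815] k=[31 30 29 16 12]
t=12: x=[30.4532 29.8573 27.3360 17.8160 13.2815] k=[30 28 30 15 14]
t=13: x=[29.2753 28.4468 27.5847 17.5643 14.8714] k=[31 25 29 19 18]
t=14: x=[29.6846 26.3341 27.0374 20.8256 18.9315] k=[28 29 25 18 20]
t=15: x=[27.6932 28.0944 24.6964 19.8247 20.4884] k=[25 30 26 18 20]
t=16: x=[25.2556 28.4971 25.5436 19.9750 20.4884] k=[27 30 25 23 18]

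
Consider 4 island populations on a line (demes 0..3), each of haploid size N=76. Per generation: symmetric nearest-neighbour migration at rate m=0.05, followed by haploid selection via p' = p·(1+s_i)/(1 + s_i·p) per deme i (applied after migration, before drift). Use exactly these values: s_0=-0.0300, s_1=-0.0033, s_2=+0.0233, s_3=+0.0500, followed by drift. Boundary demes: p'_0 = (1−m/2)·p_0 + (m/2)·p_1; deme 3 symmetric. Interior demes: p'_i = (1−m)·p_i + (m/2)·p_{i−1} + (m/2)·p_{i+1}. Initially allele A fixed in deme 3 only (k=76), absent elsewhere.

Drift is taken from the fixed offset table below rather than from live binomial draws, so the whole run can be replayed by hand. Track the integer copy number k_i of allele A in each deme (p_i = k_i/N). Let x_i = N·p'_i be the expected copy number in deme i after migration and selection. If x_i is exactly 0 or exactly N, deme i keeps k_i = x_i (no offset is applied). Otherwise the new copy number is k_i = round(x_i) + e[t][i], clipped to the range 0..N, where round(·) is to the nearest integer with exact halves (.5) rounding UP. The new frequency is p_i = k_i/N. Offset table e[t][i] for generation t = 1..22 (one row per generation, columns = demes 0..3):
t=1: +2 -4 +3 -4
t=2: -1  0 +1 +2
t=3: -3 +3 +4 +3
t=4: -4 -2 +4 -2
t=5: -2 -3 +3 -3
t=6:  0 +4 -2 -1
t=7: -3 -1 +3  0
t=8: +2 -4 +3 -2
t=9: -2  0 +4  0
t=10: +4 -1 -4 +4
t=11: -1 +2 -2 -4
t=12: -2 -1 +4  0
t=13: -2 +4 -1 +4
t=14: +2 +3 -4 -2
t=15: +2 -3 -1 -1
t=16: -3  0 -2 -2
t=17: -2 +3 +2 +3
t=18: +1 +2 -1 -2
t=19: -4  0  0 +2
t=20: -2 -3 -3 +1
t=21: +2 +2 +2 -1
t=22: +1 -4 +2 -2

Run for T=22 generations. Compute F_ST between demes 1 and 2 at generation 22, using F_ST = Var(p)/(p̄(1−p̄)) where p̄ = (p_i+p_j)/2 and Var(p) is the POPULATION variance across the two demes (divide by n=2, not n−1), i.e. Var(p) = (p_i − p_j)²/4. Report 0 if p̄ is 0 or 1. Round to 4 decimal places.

t=0: k=[0 0 0 76]
t=1: x=[0.0000 0.0000 1.9431 74.1883] k=[0 0 5 70]
t=2: x=[0.0000 0.1246 6.6382 68.7032] k=[0 0 8 71]
t=3: x=[0.0000 0.1993 9.5659 69.7122] k=[0 3 14 73]
t=4: x=[0.0728 3.1899 15.4820 71.7261] k=[0 1 19 70]
t=5: x=[0.0243 1.4204 20.1644 69.0397] k=[0 0 23 66]
t=6: x=[0.0000 0.5731 23.8755 65.3787] k=[0 5 22 64]
t=7: x=[0.1213 5.2837 22.9927 63.4690] k=[0 4 26 63]
t=8: x=[0.0970 4.4362 26.7731 62.6214] k=[2 0 30 61]
t=9: x=[1.8930 0.7974 30.4443 60.8262] k=[0 1 34 61]
t=10: x=[0.0243 1.7942 34.2829 60.9234] k=[4 1 30 65]
t=11: x=[3.8132 1.7942 30.5699 64.6057] k=[3 4 29 61]
t=12: x=[2.9378 4.5857 29.5901 60.8019] k=[1 4 34 61]
t=13: x=[1.0432 4.6605 34.3581 60.9234] k=[0 9 33 65]
t=14: x=[0.2183 9.3479 33.6312 64.6782] k=[2 12 30 63]
t=15: x=[2.1844 12.1662 30.7960 62.7183] k=[4 9 30 62]
t=16: x=[4.0078 9.3728 30.6955 61.7728] k=[1 9 29 60]
t=17: x=[1.1646 9.2731 29.6906 59.8541] k=[0 12 32 63]
t=18: x=[0.2910 12.1662 32.7034 62.7667] k=[1 14 32 61]
t=19: x=[1.2859 14.0870 32.7034 60.8748] k=[0 14 33 63]
t=20: x=[0.3395 14.0870 33.7065 62.7910] k=[0 11 31 64]
t=21: x=[0.2668 11.1934 31.7500 63.6868] k=[2 13 34 63]
t=22: x=[2.2087 13.2139 34.6337 62.8152] k=[3 9 37 61]

0.1608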